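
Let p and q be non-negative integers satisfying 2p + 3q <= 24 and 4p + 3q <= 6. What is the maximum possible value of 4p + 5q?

10

(p,q)=(0,2): 2·0+3·2=6≤24, 4·0+3·2=6≤6, objective 10.
(p,q)=(0,1): 2·0+3·1=3≤24, 4·0+3·1=3≤6, objective 5.
No feasible integer point exceeds 10.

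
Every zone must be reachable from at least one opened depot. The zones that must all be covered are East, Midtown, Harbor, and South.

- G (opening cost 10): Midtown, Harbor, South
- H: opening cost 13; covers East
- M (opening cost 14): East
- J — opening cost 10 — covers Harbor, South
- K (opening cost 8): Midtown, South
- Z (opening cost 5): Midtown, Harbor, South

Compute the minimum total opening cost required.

Choose H and Z: together they cover East, Midtown, Harbor, South — every zone.
Total opening cost: 13 + 5 = 18.
No cover costs less than 18.

18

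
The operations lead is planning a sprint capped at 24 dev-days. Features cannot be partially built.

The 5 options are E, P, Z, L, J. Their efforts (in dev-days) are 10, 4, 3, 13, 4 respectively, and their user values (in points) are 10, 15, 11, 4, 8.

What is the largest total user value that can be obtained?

44

This is a 0-1 knapsack instance.
Take E, P, Z, and J: effort 10 + 4 + 3 + 4 = 21 ≤ 24, user value 10 + 15 + 11 + 8 = 44.
No other feasible combination does better.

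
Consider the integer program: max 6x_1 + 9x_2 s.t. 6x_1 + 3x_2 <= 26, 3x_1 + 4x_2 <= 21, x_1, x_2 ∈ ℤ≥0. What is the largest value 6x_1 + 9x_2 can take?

The continuous relaxation peaks at (0, 5.25) with value 47.25; rounding to a feasible lattice point costs some objective.
(x_1,x_2)=(0,5): 6·0+3·5=15≤26, 3·0+4·5=20≤21, objective 45.
(x_1,x_2)=(1,4): 6·1+3·4=18≤26, 3·1+4·4=19≤21, objective 42.
The best lattice point is (0,5), giving 45.

45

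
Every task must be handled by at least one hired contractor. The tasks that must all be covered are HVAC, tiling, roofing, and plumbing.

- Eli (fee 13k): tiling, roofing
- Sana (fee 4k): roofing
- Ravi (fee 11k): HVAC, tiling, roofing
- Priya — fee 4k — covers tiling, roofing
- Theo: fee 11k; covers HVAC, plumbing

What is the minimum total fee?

15

Choose Priya and Theo: together they cover HVAC, tiling, roofing, plumbing — every task.
Total fee: 4 + 11 = 15.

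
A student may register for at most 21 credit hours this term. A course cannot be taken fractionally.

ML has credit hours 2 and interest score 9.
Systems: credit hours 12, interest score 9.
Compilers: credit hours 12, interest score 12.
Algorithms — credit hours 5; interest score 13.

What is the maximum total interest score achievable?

Take ML, Compilers, and Algorithms: credit hours 2 + 12 + 5 = 19 ≤ 21, interest score 9 + 12 + 13 = 34.
No other feasible combination does better.

34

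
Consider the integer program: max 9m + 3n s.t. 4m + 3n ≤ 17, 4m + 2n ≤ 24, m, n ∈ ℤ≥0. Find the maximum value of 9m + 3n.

36

(m,n)=(4,0): 4·4+3·0=16≤17, 4·4+2·0=16≤24, objective 36.
(m,n)=(3,1): 4·3+3·1=15≤17, 4·3+2·1=14≤24, objective 30.
(m,n)=(3,0): 4·3+3·0=12≤17, 4·3+2·0=12≤24, objective 27.
Maximum is 36 at (m,n)=(4,0).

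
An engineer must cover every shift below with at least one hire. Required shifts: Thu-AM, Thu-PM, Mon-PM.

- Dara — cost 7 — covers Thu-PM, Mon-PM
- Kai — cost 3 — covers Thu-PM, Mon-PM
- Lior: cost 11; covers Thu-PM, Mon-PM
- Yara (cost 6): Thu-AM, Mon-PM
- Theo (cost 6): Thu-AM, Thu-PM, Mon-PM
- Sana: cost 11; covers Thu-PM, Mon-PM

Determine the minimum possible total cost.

6

This is an integer covering problem.
The greedy cost-per-new-shift heuristic would pick Kai and Yara for 9, but a cheaper cover exists.
Theo alone covers Thu-AM, Thu-PM, Mon-PM — every shift.
Total cost: 6.
No cover costs less than 6.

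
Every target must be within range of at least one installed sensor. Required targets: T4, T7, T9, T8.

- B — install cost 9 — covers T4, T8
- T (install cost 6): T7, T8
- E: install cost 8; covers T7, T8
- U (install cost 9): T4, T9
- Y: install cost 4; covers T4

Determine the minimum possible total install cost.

15

This is an integer covering problem.
The greedy cost-per-new-target heuristic would pick T, Y, and U for 19, but a cheaper cover exists.
Choose T and U: together they cover T4, T7, T9, T8 — every target.
Total install cost: 6 + 9 = 15.
No cover costs less than 15.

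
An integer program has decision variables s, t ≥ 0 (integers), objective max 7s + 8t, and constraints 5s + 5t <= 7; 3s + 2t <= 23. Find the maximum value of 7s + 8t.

8

(s,t)=(0,1): 5·0+5·1=5≤7, 3·0+2·1=2≤23, objective 8.
(s,t)=(1,0): 5·1+5·0=5≤7, 3·1+2·0=3≤23, objective 7.
(s,t)=(0,0): 5·0+5·0=0≤7, 3·0+2·0=0≤23, objective 0.
Maximum is 8 at (s,t)=(0,1).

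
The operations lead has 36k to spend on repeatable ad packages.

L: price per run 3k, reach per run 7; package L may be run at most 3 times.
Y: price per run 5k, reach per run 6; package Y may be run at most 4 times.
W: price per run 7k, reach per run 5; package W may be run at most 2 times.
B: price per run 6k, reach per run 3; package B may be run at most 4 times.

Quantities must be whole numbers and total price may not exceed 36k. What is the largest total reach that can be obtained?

Take 3×L, 4×Y, and 1×W: price 36 ≤ 36, reach 3·7 + 4·6 + 1·5 = 50.
L has the best ratio (7/3) and is taken to its limit of 3; remaining capacity is filled optimally with the others.

50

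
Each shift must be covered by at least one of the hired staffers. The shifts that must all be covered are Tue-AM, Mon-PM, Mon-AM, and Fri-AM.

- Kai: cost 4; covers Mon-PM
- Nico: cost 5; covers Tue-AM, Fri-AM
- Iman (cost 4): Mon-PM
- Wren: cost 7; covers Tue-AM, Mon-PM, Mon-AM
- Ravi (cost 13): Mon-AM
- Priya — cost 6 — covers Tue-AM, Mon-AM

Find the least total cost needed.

12

Choose Nico and Wren: together they cover Tue-AM, Mon-PM, Mon-AM, Fri-AM — every shift.
Total cost: 5 + 7 = 12.
No cover costs less than 12.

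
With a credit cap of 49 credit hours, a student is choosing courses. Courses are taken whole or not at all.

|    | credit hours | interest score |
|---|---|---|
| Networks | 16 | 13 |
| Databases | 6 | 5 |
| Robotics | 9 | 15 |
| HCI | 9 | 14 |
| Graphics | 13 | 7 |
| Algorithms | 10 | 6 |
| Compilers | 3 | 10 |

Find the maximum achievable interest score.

Allowing fractional choices, the relaxed optimum would be about 60.6, but courses are indivisible.
Networks + Databases + Robotics + HCI + Compilers: credit hours 16 + 6 + 9 + 9 + 3 = 43 ≤ 49, interest score 13 + 5 + 15 + 14 + 10 = 57.
Networks + Robotics + HCI + Compilers: credit hours 16 + 9 + 9 + 3 = 37 ≤ 49, interest score 13 + 15 + 14 + 10 = 52.
Networks + Robotics + HCI + Algorithms + Compilers: credit hours 16 + 9 + 9 + 10 + 3 = 47 ≤ 49, interest score 13 + 15 + 14 + 6 + 10 = 58.
Best is Networks, Robotics, HCI, Algorithms, and Compilers with total interest score 58.

58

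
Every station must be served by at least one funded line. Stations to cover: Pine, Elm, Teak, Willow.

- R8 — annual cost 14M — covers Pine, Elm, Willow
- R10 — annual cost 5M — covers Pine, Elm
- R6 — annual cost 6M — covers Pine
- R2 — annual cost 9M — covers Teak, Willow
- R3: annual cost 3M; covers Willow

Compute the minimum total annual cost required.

14

This is an integer covering problem.
The greedy cost-per-new-station heuristic would pick R10, R3, and R2 for 17, but a cheaper cover exists.
Choose R10 and R2: together they cover Pine, Elm, Teak, Willow — every station.
Total annual cost: 5 + 9 = 14.
No cover costs less than 14.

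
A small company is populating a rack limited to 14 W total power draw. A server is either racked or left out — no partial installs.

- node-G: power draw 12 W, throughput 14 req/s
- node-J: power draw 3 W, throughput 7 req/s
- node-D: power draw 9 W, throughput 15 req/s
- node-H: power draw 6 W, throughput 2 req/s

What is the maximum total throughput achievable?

22

This is a 0-1 knapsack instance.
Allowing fractional choices, the relaxed optimum would be about 24.3, but servers are indivisible.
node-J + node-D: power draw 3 + 9 = 12 ≤ 14, throughput 7 + 15 = 22.
node-D: power draw 9 ≤ 14, throughput 15.
node-G: power draw 12 ≤ 14, throughput 14.
Best is node-J and node-D with total throughput 22.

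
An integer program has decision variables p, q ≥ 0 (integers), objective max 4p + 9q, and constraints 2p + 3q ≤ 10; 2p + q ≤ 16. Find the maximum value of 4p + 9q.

27

Relaxing integrality, the LP optimum is 30.00 at (p,q) = (0, 3.33), which is not an integer point.
(p,q)=(0,3): 2·0+3·3=9≤10, 2·0+1·3=3≤16, objective 27.
(p,q)=(1,2): 2·1+3·2=8≤10, 2·1+1·2=4≤16, objective 22.
(p,q)=(0,2): 2·0+3·2=6≤10, 2·0+1·2=2≤16, objective 18.
The best lattice point is (0,3), giving 27.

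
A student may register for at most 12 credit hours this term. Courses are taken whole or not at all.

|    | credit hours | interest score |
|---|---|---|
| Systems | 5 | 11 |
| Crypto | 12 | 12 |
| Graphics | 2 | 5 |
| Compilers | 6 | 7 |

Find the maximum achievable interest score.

18

This is an integer program with binary decision variables.
Allowing fractional choices, the relaxed optimum would be about 21.8, but courses are indivisible.
Systems + Graphics: credit hours 5 + 2 = 7 ≤ 12, interest score 11 + 5 = 16.
Graphics + Compilers: credit hours 2 + 6 = 8 ≤ 12, interest score 5 + 7 = 12.
Systems + Compilers: credit hours 5 + 6 = 11 ≤ 12, interest score 11 + 7 = 18.
Best is Systems and Compilers with total interest score 18.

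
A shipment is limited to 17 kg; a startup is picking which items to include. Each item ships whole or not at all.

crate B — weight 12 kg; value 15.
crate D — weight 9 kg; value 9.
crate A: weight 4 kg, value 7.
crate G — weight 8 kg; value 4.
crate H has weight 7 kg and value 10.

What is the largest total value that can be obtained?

Allowing fractional choices, the relaxed optimum would be about 24.5, but items are indivisible.
crate B + crate A: weight 12 + 4 = 16 ≤ 17, value 15 + 7 = 22.
crate D + crate H: weight 9 + 7 = 16 ≤ 17, value 9 + 10 = 19.
Best is crate B and crate A with total value 22.

22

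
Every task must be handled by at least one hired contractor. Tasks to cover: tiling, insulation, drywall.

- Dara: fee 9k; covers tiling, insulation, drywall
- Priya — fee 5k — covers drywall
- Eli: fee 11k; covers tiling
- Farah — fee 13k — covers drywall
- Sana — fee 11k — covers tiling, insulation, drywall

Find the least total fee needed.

Dara alone covers tiling, insulation, drywall — every task.
Total fee: 9.
No cover costs less than 9.

9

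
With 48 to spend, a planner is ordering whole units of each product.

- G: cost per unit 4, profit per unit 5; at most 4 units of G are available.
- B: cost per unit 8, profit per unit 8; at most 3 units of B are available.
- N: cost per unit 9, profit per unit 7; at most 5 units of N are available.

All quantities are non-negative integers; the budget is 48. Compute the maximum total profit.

This is a bounded integer knapsack.
3×G, 3×B, and 1×N: cost 45 ≤ 48, profit 3·5 + 3·8 + 1·7 = 46.
3×G, 2×B, and 2×N: cost 46 ≤ 48, profit 3·5 + 2·8 + 2·7 = 45.
Best is 46.

46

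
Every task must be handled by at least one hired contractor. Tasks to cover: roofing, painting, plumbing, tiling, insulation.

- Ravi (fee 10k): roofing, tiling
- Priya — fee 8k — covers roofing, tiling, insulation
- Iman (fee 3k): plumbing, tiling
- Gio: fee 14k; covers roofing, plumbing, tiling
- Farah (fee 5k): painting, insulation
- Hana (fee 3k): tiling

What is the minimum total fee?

Choose Priya, Iman, and Farah: together they cover roofing, painting, plumbing, tiling, insulation — every task.
Total fee: 8 + 3 + 5 = 16.
No cover costs less than 16.

16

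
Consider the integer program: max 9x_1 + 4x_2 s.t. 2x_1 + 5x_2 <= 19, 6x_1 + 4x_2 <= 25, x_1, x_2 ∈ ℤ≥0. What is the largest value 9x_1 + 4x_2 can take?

36

The continuous relaxation peaks at (4.17, 0) with value 37.50; rounding to a feasible lattice point costs some objective.
(x_1,x_2)=(4,0): 2·4+5·0=8≤19, 6·4+4·0=24≤25, objective 36.
(x_1,x_2)=(3,1): 2·3+5·1=11≤19, 6·3+4·1=22≤25, objective 31.
(x_1,x_2)=(3,0): 2·3+5·0=6≤19, 6·3+4·0=18≤25, objective 27.
Maximum is 36 at (x_1,x_2)=(4,0).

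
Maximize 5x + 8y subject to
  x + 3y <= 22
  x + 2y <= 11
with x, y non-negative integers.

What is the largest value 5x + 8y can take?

(x,y)=(11,0) is feasible, giving 55.
(x,y)=(10,0) is feasible, giving 50.
No feasible integer point exceeds 55.

55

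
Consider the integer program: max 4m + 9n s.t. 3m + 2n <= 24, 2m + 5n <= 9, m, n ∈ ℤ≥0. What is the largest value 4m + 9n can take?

17

(m,n)=(2,1) is feasible, giving 17.
(m,n)=(4,0) is feasible, giving 16.
(m,n)=(1,1) is feasible, giving 13.
(m,n)=(3,0) is feasible, giving 12.
No feasible integer point exceeds 17.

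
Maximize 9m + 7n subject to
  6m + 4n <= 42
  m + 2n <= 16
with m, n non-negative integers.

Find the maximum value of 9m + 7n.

Relaxing integrality, the LP optimum is 69.75 at (m,n) = (2.5, 6.75), which is not an integer point.
(m,n)=(3,6): 6·3+4·6=42≤42, 1·3+2·6=15≤16, objective 69.
(m,n)=(2,7): 6·2+4·7=40≤42, 1·2+2·7=16≤16, objective 67.
(m,n)=(3,5): 6·3+4·5=38≤42, 1·3+2·5=13≤16, objective 62.
The best lattice point is (3,6), giving 69.

69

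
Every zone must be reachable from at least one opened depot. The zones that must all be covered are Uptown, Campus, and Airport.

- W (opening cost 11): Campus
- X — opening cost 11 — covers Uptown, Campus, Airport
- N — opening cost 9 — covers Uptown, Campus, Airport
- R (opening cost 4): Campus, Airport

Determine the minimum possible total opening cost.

The greedy cost-per-new-zone heuristic would pick R and N for 13, but a cheaper cover exists.
N alone covers Uptown, Campus, Airport — every zone.
Total opening cost: 9.
No cover costs less than 9.

9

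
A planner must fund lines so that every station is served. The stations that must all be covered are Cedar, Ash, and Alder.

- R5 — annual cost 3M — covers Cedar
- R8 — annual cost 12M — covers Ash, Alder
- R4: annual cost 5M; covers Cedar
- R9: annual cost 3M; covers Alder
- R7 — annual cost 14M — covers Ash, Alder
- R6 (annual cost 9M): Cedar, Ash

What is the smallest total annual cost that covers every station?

The greedy cost-per-new-station heuristic would pick R5, R9, and R6 for 15, but a cheaper cover exists.
Choose R9 and R6: together they cover Cedar, Ash, Alder — every station.
Total annual cost: 3 + 9 = 12.
No cover costs less than 12.

12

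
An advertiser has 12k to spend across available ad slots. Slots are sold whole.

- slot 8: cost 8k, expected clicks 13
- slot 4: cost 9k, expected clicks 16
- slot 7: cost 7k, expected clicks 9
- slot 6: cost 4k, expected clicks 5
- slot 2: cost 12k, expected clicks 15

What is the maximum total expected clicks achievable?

18

Allowing fractional choices, the relaxed optimum would be about 20.9, but ad slots are indivisible.
slot 8 + slot 6: cost 8 + 4 = 12 ≤ 12, expected clicks 13 + 5 = 18.
slot 4: cost 9 ≤ 12, expected clicks 16.
slot 2: cost 12 ≤ 12, expected clicks 15.
Best is slot 8 and slot 6 with total expected clicks 18.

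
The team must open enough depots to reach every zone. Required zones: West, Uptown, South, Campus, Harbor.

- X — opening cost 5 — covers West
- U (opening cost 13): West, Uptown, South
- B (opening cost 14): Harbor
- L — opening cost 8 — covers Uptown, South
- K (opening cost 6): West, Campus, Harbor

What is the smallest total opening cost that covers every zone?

14

Choose L and K: together they cover West, Uptown, South, Campus, Harbor — every zone.
Total opening cost: 8 + 6 = 14.
No cover costs less than 14.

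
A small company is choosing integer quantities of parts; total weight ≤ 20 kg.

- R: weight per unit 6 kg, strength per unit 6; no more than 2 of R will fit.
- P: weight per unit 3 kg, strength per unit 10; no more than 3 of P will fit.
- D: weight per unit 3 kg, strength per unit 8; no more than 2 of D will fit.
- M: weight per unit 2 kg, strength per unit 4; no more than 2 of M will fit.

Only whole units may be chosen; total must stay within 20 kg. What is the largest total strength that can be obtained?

54

P has the best ratio (10/3); taking only P gives at most 3×10 = 30 (stopped by the supply cap of 3).
Mixing does better — 3×P, 2×D, and 2×M: weight 19 ≤ 20, strength 3·10 + 2·8 + 2·4 = 54.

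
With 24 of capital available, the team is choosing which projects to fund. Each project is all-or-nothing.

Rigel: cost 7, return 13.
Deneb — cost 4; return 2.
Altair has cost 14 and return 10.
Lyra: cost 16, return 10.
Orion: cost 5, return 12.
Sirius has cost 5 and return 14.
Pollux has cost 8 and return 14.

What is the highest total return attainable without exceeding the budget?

43

Treat it as a binary knapsack problem.
Allowing fractional choices, the relaxed optimum would be about 51.2, but projects are indivisible.
Rigel + Deneb + Sirius + Pollux: cost 7 + 4 + 5 + 8 = 24 ≤ 24, return 13 + 2 + 14 + 14 = 43.
Deneb + Orion + Sirius + Pollux: cost 4 + 5 + 5 + 8 = 22 ≤ 24, return 2 + 12 + 14 + 14 = 42.
Best is Rigel, Deneb, Sirius, and Pollux with total return 43.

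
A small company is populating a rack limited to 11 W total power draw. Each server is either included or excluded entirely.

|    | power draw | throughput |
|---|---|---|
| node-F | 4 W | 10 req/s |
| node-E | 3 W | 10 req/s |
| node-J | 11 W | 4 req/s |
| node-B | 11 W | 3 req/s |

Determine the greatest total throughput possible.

node-F: power draw 4 ≤ 11, throughput 10.
node-F + node-E: power draw 4 + 3 = 7 ≤ 11, throughput 10 + 10 = 20.
node-E: power draw 3 ≤ 11, throughput 10.
Best is node-F and node-E with total throughput 20.

20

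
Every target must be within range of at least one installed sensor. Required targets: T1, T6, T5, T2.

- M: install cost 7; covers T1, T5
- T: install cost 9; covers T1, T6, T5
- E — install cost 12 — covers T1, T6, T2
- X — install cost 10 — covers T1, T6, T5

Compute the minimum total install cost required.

The greedy cost-per-new-target heuristic would pick T and E for 21, but a cheaper cover exists.
Choose M and E: together they cover T1, T6, T5, T2 — every target.
Total install cost: 7 + 12 = 19.
No cover costs less than 19.

19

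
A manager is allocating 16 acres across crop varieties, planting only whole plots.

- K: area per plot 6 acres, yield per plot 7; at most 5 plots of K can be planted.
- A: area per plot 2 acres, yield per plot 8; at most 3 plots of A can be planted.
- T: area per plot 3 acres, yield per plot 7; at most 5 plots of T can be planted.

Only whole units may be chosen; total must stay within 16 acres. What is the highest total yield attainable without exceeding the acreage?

45

Take 3×A and 3×T: area 15 ≤ 16, yield 3·8 + 3·7 = 45.
A has the best ratio (8/2) and is taken to its limit of 3; remaining capacity is filled optimally with the others.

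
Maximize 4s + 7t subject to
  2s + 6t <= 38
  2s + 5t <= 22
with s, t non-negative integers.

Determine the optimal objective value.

44

(s,t)=(11,0): 2·11+6·0=22≤38, 2·11+5·0=22≤22, objective 44.
(s,t)=(10,0): 2·10+6·0=20≤38, 2·10+5·0=20≤22, objective 40.
The best lattice point is (11,0), giving 44.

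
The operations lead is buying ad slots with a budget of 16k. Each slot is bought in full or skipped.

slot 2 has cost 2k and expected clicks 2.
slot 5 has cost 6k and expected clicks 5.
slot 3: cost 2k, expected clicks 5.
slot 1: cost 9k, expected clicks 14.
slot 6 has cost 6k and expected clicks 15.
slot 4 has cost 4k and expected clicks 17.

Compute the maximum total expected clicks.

Allowing fractional choices, the relaxed optimum would be about 43.2, but ad slots are indivisible.
slot 5 + slot 6 + slot 4: cost 6 + 6 + 4 = 16 ≤ 16, expected clicks 5 + 15 + 17 = 37.
slot 2 + slot 3 + slot 6 + slot 4: cost 2 + 2 + 6 + 4 = 14 ≤ 16, expected clicks 2 + 5 + 15 + 17 = 39.
slot 3 + slot 6 + slot 4: cost 2 + 6 + 4 = 12 ≤ 16, expected clicks 5 + 15 + 17 = 37.
Best is slot 2, slot 3, slot 6, and slot 4 with total expected clicks 39.

39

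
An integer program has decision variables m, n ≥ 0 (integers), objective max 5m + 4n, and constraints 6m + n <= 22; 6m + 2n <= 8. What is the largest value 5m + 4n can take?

(m,n)=(0,4): 6·0+1·4=4≤22, 6·0+2·4=8≤8, objective 16.
(m,n)=(0,3): 6·0+1·3=3≤22, 6·0+2·3=6≤8, objective 12.
Maximum is 16 at (m,n)=(0,4).

16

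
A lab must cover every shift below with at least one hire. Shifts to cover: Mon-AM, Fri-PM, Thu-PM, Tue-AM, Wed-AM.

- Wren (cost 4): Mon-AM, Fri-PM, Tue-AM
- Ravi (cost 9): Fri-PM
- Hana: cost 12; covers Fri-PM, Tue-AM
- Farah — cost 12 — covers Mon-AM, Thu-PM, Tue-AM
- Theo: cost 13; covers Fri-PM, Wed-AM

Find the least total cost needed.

25

This is a weighted set-cover instance.
Choose Farah and Theo: together they cover Mon-AM, Fri-PM, Thu-PM, Tue-AM, Wed-AM — every shift.
Total cost: 12 + 13 = 25.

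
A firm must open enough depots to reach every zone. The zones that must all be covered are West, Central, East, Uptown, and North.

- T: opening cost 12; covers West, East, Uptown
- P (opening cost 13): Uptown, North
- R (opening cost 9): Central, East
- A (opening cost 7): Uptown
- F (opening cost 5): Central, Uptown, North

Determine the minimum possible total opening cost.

Choose T and F: together they cover West, Central, East, Uptown, North — every zone.
Total opening cost: 12 + 5 = 17.
No cover costs less than 17.

17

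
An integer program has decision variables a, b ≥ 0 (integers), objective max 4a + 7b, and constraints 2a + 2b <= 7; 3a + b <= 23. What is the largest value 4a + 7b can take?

(a,b)=(0,3): 2·0+2·3=6≤7, 3·0+1·3=3≤23, objective 21.
(a,b)=(1,2): 2·1+2·2=6≤7, 3·1+1·2=5≤23, objective 18.
(a,b)=(0,2): 2·0+2·2=4≤7, 3·0+1·2=2≤23, objective 14.
Maximum is 21 at (a,b)=(0,3).

21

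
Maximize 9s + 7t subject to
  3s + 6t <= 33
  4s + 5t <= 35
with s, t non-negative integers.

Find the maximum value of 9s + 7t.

72

Relaxing integrality, the LP optimum is 78.75 at (s,t) = (8.75, 0), which is not an integer point.
(s,t)=(8,0): 3·8+6·0=24≤33, 4·8+5·0=32≤35, objective 72.
(s,t)=(7,1): 3·7+6·1=27≤33, 4·7+5·1=33≤35, objective 70.
Maximum is 72 at (s,t)=(8,0).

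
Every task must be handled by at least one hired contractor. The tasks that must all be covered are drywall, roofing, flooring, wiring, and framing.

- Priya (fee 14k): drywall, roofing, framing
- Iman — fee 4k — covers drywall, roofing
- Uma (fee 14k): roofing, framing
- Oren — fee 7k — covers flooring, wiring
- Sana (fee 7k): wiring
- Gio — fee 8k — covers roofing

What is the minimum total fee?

21

The greedy cost-per-new-task heuristic would pick Iman, Oren, and Priya for 25, but a cheaper cover exists.
Choose Priya and Oren: together they cover drywall, roofing, flooring, wiring, framing — every task.
Total fee: 14 + 7 = 21.
No cover costs less than 21.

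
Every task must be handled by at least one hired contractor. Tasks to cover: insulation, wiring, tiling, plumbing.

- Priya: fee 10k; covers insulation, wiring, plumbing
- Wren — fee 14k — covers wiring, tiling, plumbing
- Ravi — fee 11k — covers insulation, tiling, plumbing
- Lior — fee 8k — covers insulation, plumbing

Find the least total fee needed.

This is an integer covering problem.
Choose Priya and Ravi: together they cover insulation, wiring, tiling, plumbing — every task.
Total fee: 10 + 11 = 21.
No cover costs less than 21.

21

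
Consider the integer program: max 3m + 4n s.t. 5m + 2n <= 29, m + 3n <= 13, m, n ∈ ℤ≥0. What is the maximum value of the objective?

24

(m,n)=(4,3): 5·4+2·3=26≤29, 1·4+3·3=13≤13, objective 24.
(m,n)=(5,2): 5·5+2·2=29≤29, 1·5+3·2=11≤13, objective 23.
(m,n)=(3,3): 5·3+2·3=21≤29, 1·3+3·3=12≤13, objective 21.
(m,n)=(4,2): 5·4+2·2=24≤29, 1·4+3·2=10≤13, objective 20.
No feasible integer point exceeds 24.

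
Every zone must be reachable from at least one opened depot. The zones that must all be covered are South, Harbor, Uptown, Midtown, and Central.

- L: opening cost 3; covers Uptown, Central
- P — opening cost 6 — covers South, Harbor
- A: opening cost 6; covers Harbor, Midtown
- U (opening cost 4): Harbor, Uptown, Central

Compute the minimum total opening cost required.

This is a weighted set-cover instance.
The greedy cost-per-new-zone heuristic would pick U, P, and A for 16, but a cheaper cover exists.
Choose L, P, and A: together they cover South, Harbor, Uptown, Midtown, Central — every zone.
Total opening cost: 3 + 6 + 6 = 15.
No cover costs less than 15.

15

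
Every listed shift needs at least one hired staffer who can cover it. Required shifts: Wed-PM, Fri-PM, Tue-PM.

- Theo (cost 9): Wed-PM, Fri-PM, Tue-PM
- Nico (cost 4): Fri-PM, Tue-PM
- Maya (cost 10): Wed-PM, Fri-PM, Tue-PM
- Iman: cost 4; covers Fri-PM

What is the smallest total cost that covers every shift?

9

The greedy cost-per-new-shift heuristic would pick Nico and Theo for 13, but a cheaper cover exists.
Theo alone covers Wed-PM, Fri-PM, Tue-PM — every shift.
Total cost: 9.
No cover costs less than 9.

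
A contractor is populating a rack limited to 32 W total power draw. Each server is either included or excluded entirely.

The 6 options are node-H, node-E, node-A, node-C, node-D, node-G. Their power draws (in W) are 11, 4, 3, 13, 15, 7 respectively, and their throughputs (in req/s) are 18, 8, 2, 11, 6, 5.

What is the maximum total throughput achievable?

This is an integer program with binary decision variables.
node-H + node-E + node-A + node-C: power draw 11 + 4 + 3 + 13 = 31 ≤ 32, throughput 18 + 8 + 2 + 11 = 39.
node-H + node-C + node-G: power draw 11 + 13 + 7 = 31 ≤ 32, throughput 18 + 11 + 5 = 34.
node-H + node-E + node-C: power draw 11 + 4 + 13 = 28 ≤ 32, throughput 18 + 8 + 11 = 37.
Best is node-H, node-E, node-A, and node-C with total throughput 39.

39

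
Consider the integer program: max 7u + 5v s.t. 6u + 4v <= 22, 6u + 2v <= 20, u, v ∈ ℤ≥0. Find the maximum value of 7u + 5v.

27

(u,v)=(1,4) is feasible, giving 27.
(u,v)=(0,5) is feasible, giving 25.
The best lattice point is (1,4), giving 27.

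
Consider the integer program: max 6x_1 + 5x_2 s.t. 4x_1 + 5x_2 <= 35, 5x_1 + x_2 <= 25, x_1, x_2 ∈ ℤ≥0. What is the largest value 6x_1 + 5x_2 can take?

39

Relaxing integrality, the LP optimum is 43.57 at (x_1,x_2) = (4.29, 3.57), which is not an integer point.
(x_1,x_2)=(4,3): 4·4+5·3=31≤35, 5·4+1·3=23≤25, objective 39.
(x_1,x_2)=(3,4): 4·3+5·4=32≤35, 5·3+1·4=19≤25, objective 38.
(x_1,x_2)=(4,2): 4·4+5·2=26≤35, 5·4+1·2=22≤25, objective 34.
(x_1,x_2)=(3,3): 4·3+5·3=27≤35, 5·3+1·3=18≤25, objective 33.
The best lattice point is (4,3), giving 39.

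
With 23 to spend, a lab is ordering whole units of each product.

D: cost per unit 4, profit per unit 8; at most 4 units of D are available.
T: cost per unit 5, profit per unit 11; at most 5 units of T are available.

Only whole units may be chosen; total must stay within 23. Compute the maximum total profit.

49

T has the best ratio (11/5); taking only T gives at most 4×11 = 44 (stopped by the cost limit).
Mixing does better — 2×D and 3×T: cost 23 ≤ 23, profit 2·8 + 3·11 = 49.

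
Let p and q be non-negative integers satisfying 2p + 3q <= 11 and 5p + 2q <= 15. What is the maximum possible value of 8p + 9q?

(p,q)=(1,3): 2·1+3·3=11≤11, 5·1+2·3=11≤15, objective 35.
(p,q)=(2,2): 2·2+3·2=10≤11, 5·2+2·2=14≤15, objective 34.
(p,q)=(0,3): 2·0+3·3=9≤11, 5·0+2·3=6≤15, objective 27.
(p,q)=(1,2): 2·1+3·2=8≤11, 5·1+2·2=9≤15, objective 26.
Maximum is 35 at (p,q)=(1,3).

35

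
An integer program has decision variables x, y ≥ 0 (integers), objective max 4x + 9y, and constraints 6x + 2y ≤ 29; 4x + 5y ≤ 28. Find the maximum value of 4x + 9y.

Relaxing integrality, the LP optimum is 50.40 at (x,y) = (0, 5.6), which is not an integer point.
(x,y)=(0,5): 6·0+2·5=10≤29, 4·0+5·5=25≤28, objective 45.
(x,y)=(1,4): 6·1+2·4=14≤29, 4·1+5·4=24≤28, objective 40.
Maximum is 45 at (x,y)=(0,5).

45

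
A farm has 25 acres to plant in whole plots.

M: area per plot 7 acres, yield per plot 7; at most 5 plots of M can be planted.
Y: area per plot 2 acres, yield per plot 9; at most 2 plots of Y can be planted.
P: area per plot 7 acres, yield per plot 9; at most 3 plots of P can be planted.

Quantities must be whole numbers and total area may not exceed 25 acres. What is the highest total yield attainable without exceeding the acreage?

2×Y and 3×P: area 25 ≤ 25, yield 2·9 + 3·9 = 45.
1×M, 2×Y, and 2×P: area 25 ≤ 25, yield 1·7 + 2·9 + 2·9 = 43.
Best is 45.

45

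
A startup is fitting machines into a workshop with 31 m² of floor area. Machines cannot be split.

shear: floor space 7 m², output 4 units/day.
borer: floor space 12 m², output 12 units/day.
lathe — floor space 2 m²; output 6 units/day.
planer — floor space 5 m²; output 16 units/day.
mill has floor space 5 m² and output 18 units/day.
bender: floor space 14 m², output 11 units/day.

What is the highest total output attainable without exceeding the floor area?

56

This is an integer program with binary decision variables.
shear + borer + lathe + planer + mill: floor space 7 + 12 + 2 + 5 + 5 = 31 ≤ 31, output 4 + 12 + 6 + 16 + 18 = 56.
borer + lathe + planer + mill: floor space 12 + 2 + 5 + 5 = 24 ≤ 31, output 12 + 6 + 16 + 18 = 52.
Best is shear, borer, lathe, planer, and mill with total output 56.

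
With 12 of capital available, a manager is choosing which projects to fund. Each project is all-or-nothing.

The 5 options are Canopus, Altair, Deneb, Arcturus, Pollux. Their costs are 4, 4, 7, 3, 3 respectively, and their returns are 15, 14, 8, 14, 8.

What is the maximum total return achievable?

Canopus + Arcturus + Pollux: cost 4 + 3 + 3 = 10 ≤ 12, return 15 + 14 + 8 = 37.
Canopus + Altair + Arcturus: cost 4 + 4 + 3 = 11 ≤ 12, return 15 + 14 + 14 = 43.
Best is Canopus, Altair, and Arcturus with total return 43.

43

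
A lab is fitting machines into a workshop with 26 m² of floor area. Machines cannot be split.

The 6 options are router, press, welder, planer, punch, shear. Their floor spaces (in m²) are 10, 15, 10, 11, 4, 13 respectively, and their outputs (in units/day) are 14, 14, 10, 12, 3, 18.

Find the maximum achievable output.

32

This is an integer program with binary decision variables.
Take router and shear: floor space 10 + 13 = 23 ≤ 26, output 14 + 18 = 32.
No other feasible combination does better.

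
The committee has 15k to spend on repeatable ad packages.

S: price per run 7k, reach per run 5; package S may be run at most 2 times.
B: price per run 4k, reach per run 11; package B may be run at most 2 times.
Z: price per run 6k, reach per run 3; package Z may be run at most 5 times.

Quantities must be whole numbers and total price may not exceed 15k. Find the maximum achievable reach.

27

1×S and 2×B: price 15 ≤ 15, reach 1·5 + 2·11 = 27.
2×B and 1×Z: price 14 ≤ 15, reach 2·11 + 1·3 = 25.
Best is 27.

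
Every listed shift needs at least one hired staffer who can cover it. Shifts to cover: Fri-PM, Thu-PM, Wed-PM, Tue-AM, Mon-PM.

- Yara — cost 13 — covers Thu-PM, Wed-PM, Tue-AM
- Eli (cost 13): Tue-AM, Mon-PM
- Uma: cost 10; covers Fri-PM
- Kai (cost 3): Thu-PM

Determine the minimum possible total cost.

The greedy cost-per-new-shift heuristic would pick Kai, Yara, Uma, and Eli for 39, but a cheaper cover exists.
Choose Yara, Eli, and Uma: together they cover Fri-PM, Thu-PM, Wed-PM, Tue-AM, Mon-PM — every shift.
Total cost: 13 + 13 + 10 = 36.
No cover costs less than 36.

36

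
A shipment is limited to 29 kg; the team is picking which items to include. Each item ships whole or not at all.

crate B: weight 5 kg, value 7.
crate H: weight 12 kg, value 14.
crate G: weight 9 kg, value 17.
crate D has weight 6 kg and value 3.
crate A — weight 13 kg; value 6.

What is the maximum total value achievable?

38

crate B + crate H + crate G: weight 5 + 12 + 9 = 26 ≤ 29, value 7 + 14 + 17 = 38.
crate H + crate G: weight 12 + 9 = 21 ≤ 29, value 14 + 17 = 31.
crate H + crate G + crate D: weight 12 + 9 + 6 = 27 ≤ 29, value 14 + 17 + 3 = 34.
Best is crate B, crate H, and crate G with total value 38.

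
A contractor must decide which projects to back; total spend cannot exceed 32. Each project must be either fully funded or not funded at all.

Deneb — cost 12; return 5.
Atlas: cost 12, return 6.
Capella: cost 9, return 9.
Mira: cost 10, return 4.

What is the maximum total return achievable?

Allowing fractional choices, the relaxed optimum would be about 19.6, but projects are indivisible.
Deneb + Capella + Mira: cost 12 + 9 + 10 = 31 ≤ 32, return 5 + 9 + 4 = 18.
Atlas + Capella + Mira: cost 12 + 9 + 10 = 31 ≤ 32, return 6 + 9 + 4 = 19.
Best is Atlas, Capella, and Mira with total return 19.

19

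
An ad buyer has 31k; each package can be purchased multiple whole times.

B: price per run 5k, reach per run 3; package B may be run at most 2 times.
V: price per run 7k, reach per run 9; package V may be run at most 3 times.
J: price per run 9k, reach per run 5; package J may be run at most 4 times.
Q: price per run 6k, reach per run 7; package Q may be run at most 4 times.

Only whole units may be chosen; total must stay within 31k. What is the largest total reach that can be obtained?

1×B, 2×V, and 2×Q: price 31 ≤ 31, reach 1·3 + 2·9 + 2·7 = 35.
1×V and 4×Q: price 31 ≤ 31, reach 1·9 + 4·7 = 37.
Best is 37.

37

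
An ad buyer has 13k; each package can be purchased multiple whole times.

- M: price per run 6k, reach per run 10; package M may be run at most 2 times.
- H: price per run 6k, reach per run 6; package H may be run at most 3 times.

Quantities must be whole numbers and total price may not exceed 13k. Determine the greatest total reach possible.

20

1×M and 1×H: price 12 ≤ 13, reach 1·10 + 1·6 = 16.
2×M: price 12 ≤ 13, reach 2·10 = 20.
Best is 20.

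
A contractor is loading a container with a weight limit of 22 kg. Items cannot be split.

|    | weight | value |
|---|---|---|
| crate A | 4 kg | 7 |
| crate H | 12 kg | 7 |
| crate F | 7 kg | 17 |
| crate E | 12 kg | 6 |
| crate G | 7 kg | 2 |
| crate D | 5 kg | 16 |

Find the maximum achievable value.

40

This is a 0-1 knapsack instance.
crate F + crate G + crate D: weight 7 + 7 + 5 = 19 ≤ 22, value 17 + 2 + 16 = 35.
crate F + crate D: weight 7 + 5 = 12 ≤ 22, value 17 + 16 = 33.
crate A + crate F + crate D: weight 4 + 7 + 5 = 16 ≤ 22, value 7 + 17 + 16 = 40.
Best is crate A, crate F, and crate D with total value 40.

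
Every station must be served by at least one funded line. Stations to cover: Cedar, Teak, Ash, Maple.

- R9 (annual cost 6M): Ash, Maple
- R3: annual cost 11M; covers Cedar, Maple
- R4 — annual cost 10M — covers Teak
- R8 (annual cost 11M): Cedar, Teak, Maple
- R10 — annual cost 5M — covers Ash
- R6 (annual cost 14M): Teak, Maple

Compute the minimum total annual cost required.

16

The greedy cost-per-new-station heuristic would pick R9 and R8 for 17, but a cheaper cover exists.
Choose R8 and R10: together they cover Cedar, Teak, Ash, Maple — every station.
Total annual cost: 11 + 5 = 16.
No cover costs less than 16.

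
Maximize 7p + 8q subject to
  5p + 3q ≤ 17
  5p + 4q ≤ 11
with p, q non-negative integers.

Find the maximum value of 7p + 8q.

(p,q)=(0,2): 5·0+3·2=6≤17, 5·0+4·2=8≤11, objective 16.
(p,q)=(1,1): 5·1+3·1=8≤17, 5·1+4·1=9≤11, objective 15.
(p,q)=(0,1): 5·0+3·1=3≤17, 5·0+4·1=4≤11, objective 8.
Maximum is 16 at (p,q)=(0,2).

16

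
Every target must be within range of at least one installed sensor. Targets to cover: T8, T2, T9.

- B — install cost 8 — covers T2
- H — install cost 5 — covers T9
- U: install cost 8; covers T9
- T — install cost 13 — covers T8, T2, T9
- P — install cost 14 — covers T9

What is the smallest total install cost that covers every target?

13

This is an integer covering problem.
T alone covers T8, T2, T9 — every target.
Total install cost: 13.
No cover costs less than 13.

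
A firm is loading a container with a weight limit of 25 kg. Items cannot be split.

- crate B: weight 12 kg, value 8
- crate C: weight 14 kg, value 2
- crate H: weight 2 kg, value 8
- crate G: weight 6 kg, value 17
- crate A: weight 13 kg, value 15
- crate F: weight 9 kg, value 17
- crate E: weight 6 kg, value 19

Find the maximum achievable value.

Treat it as a binary knapsack problem.
Take crate H, crate G, crate F, and crate E: weight 2 + 6 + 9 + 6 = 23 ≤ 25, value 8 + 17 + 17 + 19 = 61.
No other feasible combination does better.

61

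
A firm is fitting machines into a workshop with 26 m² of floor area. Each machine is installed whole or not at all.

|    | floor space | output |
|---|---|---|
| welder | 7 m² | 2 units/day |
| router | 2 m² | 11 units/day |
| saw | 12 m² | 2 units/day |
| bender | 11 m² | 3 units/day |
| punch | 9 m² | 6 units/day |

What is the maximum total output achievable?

20

Allowing fractional choices, the relaxed optimum would be about 21.2, but machines are indivisible.
welder + router + punch: floor space 7 + 2 + 9 = 18 ≤ 26, output 2 + 11 + 6 = 19.
router + bender + punch: floor space 2 + 11 + 9 = 22 ≤ 26, output 11 + 3 + 6 = 20.
router + saw + punch: floor space 2 + 12 + 9 = 23 ≤ 26, output 11 + 2 + 6 = 19.
Best is router, bender, and punch with total output 20.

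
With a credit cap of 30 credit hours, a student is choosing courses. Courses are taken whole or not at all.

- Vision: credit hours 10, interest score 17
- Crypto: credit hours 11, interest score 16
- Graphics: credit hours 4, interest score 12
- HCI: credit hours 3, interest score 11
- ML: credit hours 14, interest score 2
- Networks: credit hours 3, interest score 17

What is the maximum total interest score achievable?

62

Treat it as a binary knapsack problem.
Allowing fractional choices, the relaxed optimum would be about 71.5, but courses are indivisible.
Vision + Crypto + Graphics + Networks: credit hours 10 + 11 + 4 + 3 = 28 ≤ 30, interest score 17 + 16 + 12 + 17 = 62.
Vision + Graphics + HCI + Networks: credit hours 10 + 4 + 3 + 3 = 20 ≤ 30, interest score 17 + 12 + 11 + 17 = 57.
Vision + Crypto + HCI + Networks: credit hours 10 + 11 + 3 + 3 = 27 ≤ 30, interest score 17 + 16 + 11 + 17 = 61.
Best is Vision, Crypto, Graphics, and Networks with total interest score 62.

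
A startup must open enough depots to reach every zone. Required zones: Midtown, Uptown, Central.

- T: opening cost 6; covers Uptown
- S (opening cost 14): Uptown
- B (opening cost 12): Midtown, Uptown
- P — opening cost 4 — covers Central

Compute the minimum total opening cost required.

16

This is an integer covering problem.
The greedy cost-per-new-zone heuristic would pick P, T, and B for 22, but a cheaper cover exists.
Choose B and P: together they cover Midtown, Uptown, Central — every zone.
Total opening cost: 12 + 4 = 16.
No cover costs less than 16.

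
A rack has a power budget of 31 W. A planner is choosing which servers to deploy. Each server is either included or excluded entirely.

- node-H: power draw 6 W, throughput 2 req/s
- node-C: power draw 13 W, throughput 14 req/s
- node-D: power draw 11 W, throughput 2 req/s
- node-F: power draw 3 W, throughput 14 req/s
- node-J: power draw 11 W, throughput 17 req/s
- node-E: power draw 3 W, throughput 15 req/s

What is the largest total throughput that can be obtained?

60

This is a 0-1 knapsack instance.
node-H + node-F + node-J + node-E: power draw 6 + 3 + 11 + 3 = 23 ≤ 31, throughput 2 + 14 + 17 + 15 = 48.
node-D + node-F + node-J + node-E: power draw 11 + 3 + 11 + 3 = 28 ≤ 31, throughput 2 + 14 + 17 + 15 = 48.
node-C + node-F + node-J + node-E: power draw 13 + 3 + 11 + 3 = 30 ≤ 31, throughput 14 + 14 + 17 + 15 = 60.
Best is node-C, node-F, node-J, and node-E with total throughput 60.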